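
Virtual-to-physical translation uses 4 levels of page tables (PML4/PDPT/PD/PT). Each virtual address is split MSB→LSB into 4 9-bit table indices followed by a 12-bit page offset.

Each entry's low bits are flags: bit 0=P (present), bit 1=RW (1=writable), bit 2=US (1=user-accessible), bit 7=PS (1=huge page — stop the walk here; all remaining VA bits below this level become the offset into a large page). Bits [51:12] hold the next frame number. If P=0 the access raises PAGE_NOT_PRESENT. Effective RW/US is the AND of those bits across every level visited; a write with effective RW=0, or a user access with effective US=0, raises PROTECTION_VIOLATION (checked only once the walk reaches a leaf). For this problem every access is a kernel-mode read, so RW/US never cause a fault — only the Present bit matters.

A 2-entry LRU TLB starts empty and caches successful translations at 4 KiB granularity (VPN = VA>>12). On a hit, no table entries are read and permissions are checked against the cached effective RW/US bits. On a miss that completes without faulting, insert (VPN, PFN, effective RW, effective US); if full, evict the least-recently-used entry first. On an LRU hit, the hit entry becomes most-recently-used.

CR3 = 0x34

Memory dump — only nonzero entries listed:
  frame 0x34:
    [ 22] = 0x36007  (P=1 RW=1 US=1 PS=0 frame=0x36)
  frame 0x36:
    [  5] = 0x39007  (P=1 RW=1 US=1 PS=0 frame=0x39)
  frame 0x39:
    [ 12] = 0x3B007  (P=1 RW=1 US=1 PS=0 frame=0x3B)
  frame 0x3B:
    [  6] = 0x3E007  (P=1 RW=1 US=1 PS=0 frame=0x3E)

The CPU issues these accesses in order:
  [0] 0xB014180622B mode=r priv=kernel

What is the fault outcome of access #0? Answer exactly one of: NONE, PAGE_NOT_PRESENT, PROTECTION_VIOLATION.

Walk each access:
#0 VA=0xB014180622B (r,kernel):
  [0] read 0x34 idx=22: raw=0x36007 flags P=1 W=1 U=1 S=0
  [1] read 0x36 idx=5: raw=0x39007 flags P=1 W=1 U=1 S=0
  [2] read 0x39 idx=12: raw=0x3B007 flags P=1 W=1 U=1 S=0
  [3] read 0x3B idx=6: raw=0x3E007 flags P=1 W=1 U=1 S=0
  → PA=0x3E22B  (4 entries read)

Access #0 fault: NONE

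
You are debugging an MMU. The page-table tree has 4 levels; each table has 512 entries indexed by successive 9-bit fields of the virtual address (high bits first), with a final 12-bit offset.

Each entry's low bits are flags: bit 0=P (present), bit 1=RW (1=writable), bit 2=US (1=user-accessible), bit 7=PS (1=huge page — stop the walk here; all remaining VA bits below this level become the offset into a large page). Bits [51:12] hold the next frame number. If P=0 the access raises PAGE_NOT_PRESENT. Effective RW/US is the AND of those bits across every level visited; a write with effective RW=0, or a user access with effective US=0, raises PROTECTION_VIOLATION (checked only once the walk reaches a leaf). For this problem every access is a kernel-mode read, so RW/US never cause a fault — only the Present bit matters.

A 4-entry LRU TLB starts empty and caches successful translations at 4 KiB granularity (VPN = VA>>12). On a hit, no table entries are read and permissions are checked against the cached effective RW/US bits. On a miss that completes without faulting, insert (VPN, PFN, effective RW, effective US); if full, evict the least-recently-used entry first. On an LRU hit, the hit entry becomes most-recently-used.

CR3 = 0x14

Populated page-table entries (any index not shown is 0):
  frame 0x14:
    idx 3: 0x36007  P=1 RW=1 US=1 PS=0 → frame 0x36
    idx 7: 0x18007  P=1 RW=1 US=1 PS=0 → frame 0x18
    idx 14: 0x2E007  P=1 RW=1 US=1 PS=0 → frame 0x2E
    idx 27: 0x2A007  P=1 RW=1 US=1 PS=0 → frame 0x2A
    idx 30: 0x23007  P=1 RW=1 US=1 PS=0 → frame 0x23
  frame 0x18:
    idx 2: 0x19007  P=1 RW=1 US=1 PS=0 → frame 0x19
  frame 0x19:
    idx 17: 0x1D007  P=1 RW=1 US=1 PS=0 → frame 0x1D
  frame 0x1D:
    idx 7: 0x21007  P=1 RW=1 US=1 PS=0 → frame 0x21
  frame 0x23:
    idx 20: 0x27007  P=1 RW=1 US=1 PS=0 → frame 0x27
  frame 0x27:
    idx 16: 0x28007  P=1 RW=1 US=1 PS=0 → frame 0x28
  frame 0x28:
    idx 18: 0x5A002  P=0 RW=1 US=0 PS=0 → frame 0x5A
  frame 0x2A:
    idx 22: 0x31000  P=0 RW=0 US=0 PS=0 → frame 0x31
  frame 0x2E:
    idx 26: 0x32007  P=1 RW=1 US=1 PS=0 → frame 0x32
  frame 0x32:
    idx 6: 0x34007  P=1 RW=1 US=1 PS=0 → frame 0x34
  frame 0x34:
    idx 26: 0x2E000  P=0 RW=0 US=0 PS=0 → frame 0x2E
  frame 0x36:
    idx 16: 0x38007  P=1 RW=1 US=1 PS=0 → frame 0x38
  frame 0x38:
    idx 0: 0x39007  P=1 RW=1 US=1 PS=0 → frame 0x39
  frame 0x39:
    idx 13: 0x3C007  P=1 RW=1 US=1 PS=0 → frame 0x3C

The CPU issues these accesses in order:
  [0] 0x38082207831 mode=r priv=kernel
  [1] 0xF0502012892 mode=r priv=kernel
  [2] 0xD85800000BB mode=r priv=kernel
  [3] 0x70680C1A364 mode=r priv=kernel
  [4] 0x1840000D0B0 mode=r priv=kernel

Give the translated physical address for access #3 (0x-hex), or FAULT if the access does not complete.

Per-access translation:
#0 VA=0x38082207831 (r,kernel):
  [0] read 0x14 idx=7: raw=0x18007 flags P=1 W=1 U=1 S=0
  [1] read 0x18 idx=2: raw=0x19007 flags P=1 W=1 U=1 S=0
  [2] read 0x19 idx=17: raw=0x1D007 flags P=1 W=1 U=1 S=0
  [3] read 0x1D idx=7: raw=0x21007 flags P=1 W=1 U=1 S=0
  ⇒ phys 0x21831  [4 reads]
#1 VA=0xF0502012892 (r,kernel):
  [0] read 0x14 idx=30: raw=0x23007 flags P=1 W=1 U=1 S=0
  [1] read 0x23 idx=20: raw=0x27007 flags P=1 W=1 U=1 S=0
  [2] read 0x27 idx=16: raw=0x28007 flags P=1 W=1 U=1 S=0
  [3] read 0x28 idx=18: raw=0x5A002 flags P=0 W=1 U=0 S=0
  → PAGE_NOT_PRESENT  (4 entries read)
#2 VA=0xD85800000BB (r,kernel):
  [0] read 0x14 idx=27: raw=0x2A007 flags P=1 W=1 U=1 S=0
  [1] read 0x2A idx=22: raw=0x31000 flags P=0 W=0 U=0 S=0
  → PAGE_NOT_PRESENT  (2 entries read)
#3 VA=0x70680C1A364 (r,kernel):
  [0] read 0x14 idx=14: raw=0x2E007 flags P=1 W=1 U=1 S=0
  [1] read 0x2E idx=26: raw=0x32007 flags P=1 W=1 U=1 S=0
  [2] read 0x32 idx=6: raw=0x34007 flags P=1 W=1 U=1 S=0
  [3] read 0x34 idx=26: raw=0x2E000 flags P=0 W=0 U=0 S=0
  → PAGE_NOT_PRESENT  (4 entries read)
#4 VA=0x1840000D0B0 (r,kernel):
  [0] read 0x14 idx=3: raw=0x36007 flags P=1 W=1 U=1 S=0
  [1] read 0x36 idx=16: raw=0x38007 flags P=1 W=1 U=1 S=0
  [2] read 0x38 idx=0: raw=0x39007 flags P=1 W=1 U=1 S=0
  [3] read 0x39 idx=13: raw=0x3C007 flags P=1 W=1 U=1 S=0
  ⇒ phys 0x3C0B0  [4 reads]

Access #3 PA: FAULT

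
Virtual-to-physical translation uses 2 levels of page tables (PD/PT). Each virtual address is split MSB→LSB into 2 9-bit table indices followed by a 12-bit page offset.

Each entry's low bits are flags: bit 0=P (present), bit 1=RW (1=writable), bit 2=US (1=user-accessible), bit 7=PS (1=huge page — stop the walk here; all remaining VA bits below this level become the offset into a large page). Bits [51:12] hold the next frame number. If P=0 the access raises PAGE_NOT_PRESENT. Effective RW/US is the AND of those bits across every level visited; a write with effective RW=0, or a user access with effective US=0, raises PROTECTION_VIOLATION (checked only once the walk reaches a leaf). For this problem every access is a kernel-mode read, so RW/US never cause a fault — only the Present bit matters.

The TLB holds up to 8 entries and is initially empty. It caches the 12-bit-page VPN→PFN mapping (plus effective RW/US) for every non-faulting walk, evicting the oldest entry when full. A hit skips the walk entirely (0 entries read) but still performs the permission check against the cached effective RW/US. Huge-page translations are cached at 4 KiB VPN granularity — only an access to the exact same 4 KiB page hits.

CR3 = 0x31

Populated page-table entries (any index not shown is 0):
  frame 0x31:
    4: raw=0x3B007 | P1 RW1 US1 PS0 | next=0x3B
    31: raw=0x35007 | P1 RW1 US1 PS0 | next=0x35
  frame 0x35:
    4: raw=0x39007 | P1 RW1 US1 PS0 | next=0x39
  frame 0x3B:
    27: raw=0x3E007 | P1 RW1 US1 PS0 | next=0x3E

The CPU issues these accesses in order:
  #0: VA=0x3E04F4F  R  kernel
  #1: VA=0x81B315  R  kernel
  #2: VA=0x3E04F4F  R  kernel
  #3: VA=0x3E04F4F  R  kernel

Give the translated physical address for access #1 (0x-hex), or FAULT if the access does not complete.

Walk each access:
#0 VA=0x3E04F4F (r,kernel):
  lvl0: tbl 0x31, slot 31 ⇒ 0x35007 (P1/RW1/US1/PS0)
  lvl1: tbl 0x35, slot 4 ⇒ 0x39007 (P1/RW1/US1/PS0)
  ✓ 0x39F4F  — 2 lookups
#1 VA=0x81B315 (r,kernel):
  lvl0: tbl 0x31, slot 4 ⇒ 0x3B007 (P1/RW1/US1/PS0)
  lvl1: tbl 0x3B, slot 27 ⇒ 0x3E007 (P1/RW1/US1/PS0)
  ✓ 0x3E315  — 2 lookups
#2 VA=0x3E04F4F (r,kernel):
  TLB hit vpn=0x3E04 → PA=0x39F4F
#3 VA=0x3E04F4F (r,kernel):
  TLB hit vpn=0x3E04 → PA=0x39F4F

Access #1 PA: 0x3E315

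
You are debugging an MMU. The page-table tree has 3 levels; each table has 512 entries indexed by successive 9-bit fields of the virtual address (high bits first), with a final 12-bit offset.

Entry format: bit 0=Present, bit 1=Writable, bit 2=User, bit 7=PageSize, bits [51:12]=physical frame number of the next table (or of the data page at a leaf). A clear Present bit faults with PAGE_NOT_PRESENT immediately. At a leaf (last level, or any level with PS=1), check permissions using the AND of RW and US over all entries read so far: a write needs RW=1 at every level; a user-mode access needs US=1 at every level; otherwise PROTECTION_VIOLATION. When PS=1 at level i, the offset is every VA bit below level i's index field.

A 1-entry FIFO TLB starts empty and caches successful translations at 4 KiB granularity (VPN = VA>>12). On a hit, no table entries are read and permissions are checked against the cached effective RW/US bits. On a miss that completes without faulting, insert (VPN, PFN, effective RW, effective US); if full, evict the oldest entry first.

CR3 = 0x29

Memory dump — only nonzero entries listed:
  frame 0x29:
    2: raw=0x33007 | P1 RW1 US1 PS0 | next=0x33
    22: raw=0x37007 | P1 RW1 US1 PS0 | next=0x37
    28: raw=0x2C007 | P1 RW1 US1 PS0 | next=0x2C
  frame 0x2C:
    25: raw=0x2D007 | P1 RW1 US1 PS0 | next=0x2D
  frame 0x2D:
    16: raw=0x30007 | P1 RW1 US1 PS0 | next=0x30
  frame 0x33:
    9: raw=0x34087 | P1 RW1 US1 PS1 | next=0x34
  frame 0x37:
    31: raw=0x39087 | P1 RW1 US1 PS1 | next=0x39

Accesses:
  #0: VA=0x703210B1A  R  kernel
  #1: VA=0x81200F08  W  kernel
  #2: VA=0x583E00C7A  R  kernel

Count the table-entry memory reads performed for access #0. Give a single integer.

Trace:
#0 VA=0x703210B1A (r,kernel):
  L0: frame=0x29 idx=28 entry=0x2C007 [P=1 RW=1 US=1 PS=0]
  L1: frame=0x2C idx=25 entry=0x2D007 [P=1 RW=1 US=1 PS=0]
  L2: frame=0x2D idx=16 entry=0x30007 [P=1 RW=1 US=1 PS=0]
  ✓ 0x30B1A  — 3 lookups
#1 VA=0x81200F08 (w,kernel):
  L0: frame=0x29 idx=2 entry=0x33007 [P=1 RW=1 US=1 PS=0]
  L1: frame=0x33 idx=9 entry=0x34087 [P=1 RW=1 US=1 PS=1]
  ✓ 0x34F08 (huge @L1)  — 2 lookups
#2 VA=0x583E00C7A (r,kernel):
  L0: frame=0x29 idx=22 entry=0x37007 [P=1 RW=1 US=1 PS=0]
  L1: frame=0x37 idx=31 entry=0x39087 [P=1 RW=1 US=1 PS=1]
  ✓ 0x39C7A (huge @L1)  — 2 lookups

Entries read for #0: 3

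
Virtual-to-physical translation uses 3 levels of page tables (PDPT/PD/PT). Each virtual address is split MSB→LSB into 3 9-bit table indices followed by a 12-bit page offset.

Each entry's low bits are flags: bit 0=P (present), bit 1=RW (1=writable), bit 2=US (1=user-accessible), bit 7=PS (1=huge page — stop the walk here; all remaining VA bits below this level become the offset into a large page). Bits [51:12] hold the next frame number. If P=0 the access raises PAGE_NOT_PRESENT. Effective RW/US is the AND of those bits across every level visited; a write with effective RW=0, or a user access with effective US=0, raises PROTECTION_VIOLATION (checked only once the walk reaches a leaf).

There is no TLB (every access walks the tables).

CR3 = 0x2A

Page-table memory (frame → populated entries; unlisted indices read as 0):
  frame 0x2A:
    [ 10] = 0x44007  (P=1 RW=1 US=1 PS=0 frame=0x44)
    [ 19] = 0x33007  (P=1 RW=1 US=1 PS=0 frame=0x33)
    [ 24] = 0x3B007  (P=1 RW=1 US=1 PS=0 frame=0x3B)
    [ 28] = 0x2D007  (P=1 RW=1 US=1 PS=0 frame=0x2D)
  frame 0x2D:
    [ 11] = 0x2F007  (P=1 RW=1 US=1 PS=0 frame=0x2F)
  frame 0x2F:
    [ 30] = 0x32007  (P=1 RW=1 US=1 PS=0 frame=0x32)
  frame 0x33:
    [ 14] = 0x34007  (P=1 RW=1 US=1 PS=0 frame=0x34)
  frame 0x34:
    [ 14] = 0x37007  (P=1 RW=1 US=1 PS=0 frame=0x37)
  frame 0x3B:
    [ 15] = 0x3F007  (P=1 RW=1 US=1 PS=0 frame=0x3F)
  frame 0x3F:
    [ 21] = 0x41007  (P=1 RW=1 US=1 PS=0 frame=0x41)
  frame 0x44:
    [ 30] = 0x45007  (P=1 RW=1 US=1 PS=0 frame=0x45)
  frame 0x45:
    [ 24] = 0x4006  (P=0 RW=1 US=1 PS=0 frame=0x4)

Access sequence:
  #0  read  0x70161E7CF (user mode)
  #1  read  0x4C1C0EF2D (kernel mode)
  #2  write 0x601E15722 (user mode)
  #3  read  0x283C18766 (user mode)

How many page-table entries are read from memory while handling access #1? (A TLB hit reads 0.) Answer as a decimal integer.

Walk each access:
#0 VA=0x70161E7CF (r,user):
  L0 @0x2A[28] → 0x2D007  P=1,RW=1,US=1,PS=0
  L1 @0x2D[11] → 0x2F007  P=1,RW=1,US=1,PS=0
  L2 @0x2F[30] → 0x32007  P=1,RW=1,US=1,PS=0
  → PA=0x327CF  (3 entries read)
#1 VA=0x4C1C0EF2D (r,kernel):
  L0 @0x2A[19] → 0x33007  P=1,RW=1,US=1,PS=0
  L1 @0x33[14] → 0x34007  P=1,RW=1,US=1,PS=0
  L2 @0x34[14] → 0x37007  P=1,RW=1,US=1,PS=0
  → PA=0x37F2D  (3 entries read)
#2 VA=0x601E15722 (w,user):
  L0 @0x2A[24] → 0x3B007  P=1,RW=1,US=1,PS=0
  L1 @0x3B[15] → 0x3F007  P=1,RW=1,US=1,PS=0
  L2 @0x3F[21] → 0x41007  P=1,RW=1,US=1,PS=0
  → PA=0x41722  (3 entries read)
#3 VA=0x283C18766 (r,user):
  L0 @0x2A[10] → 0x44007  P=1,RW=1,US=1,PS=0
  L1 @0x44[30] → 0x45007  P=1,RW=1,US=1,PS=0
  L2 @0x45[24] → 0x4006  P=0,RW=1,US=1,PS=0
  ✗ PAGE_NOT_PRESENT  [3 reads]

Entries read for #1: 3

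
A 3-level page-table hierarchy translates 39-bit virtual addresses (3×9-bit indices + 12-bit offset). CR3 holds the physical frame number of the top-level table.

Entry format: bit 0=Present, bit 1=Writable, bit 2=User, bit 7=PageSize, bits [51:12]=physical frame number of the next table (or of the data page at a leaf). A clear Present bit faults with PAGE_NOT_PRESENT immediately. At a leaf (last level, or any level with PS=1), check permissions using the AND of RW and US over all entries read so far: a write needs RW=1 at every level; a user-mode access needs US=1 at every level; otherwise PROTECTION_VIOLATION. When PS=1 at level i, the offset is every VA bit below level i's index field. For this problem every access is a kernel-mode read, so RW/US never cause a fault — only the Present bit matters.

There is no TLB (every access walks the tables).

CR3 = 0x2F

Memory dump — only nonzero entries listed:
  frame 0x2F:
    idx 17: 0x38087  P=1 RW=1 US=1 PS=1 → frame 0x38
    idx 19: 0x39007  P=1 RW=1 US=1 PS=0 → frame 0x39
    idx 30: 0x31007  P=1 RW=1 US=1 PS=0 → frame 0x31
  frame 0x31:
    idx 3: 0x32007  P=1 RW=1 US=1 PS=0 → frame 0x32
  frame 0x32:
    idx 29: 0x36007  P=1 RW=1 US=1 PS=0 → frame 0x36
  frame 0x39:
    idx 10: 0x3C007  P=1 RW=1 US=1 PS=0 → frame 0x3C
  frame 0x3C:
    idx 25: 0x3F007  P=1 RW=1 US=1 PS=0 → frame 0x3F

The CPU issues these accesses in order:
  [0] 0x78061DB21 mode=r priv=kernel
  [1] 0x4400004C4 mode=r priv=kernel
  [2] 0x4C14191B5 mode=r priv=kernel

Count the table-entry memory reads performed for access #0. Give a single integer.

Trace:
#0 VA=0x78061DB21 (r,kernel):
  L0 @0x2F[30] → 0x31007  P=1,RW=1,US=1,PS=0
  L1 @0x31[3] → 0x32007  P=1,RW=1,US=1,PS=0
  L2 @0x32[29] → 0x36007  P=1,RW=1,US=1,PS=0
  ✓ 0x36B21  — 3 lookups
#1 VA=0x4400004C4 (r,kernel):
  L0 @0x2F[17] → 0x38087  P=1,RW=1,US=1,PS=1
  ✓ 0x384C4 (huge @L0)  — 1 lookups
#2 VA=0x4C14191B5 (r,kernel):
  L0 @0x2F[19] → 0x39007  P=1,RW=1,US=1,PS=0
  L1 @0x39[10] → 0x3C007  P=1,RW=1,US=1,PS=0
  L2 @0x3C[25] → 0x3F007  P=1,RW=1,US=1,PS=0
  ✓ 0x3F1B5  — 3 lookups

Entries read for #0: 3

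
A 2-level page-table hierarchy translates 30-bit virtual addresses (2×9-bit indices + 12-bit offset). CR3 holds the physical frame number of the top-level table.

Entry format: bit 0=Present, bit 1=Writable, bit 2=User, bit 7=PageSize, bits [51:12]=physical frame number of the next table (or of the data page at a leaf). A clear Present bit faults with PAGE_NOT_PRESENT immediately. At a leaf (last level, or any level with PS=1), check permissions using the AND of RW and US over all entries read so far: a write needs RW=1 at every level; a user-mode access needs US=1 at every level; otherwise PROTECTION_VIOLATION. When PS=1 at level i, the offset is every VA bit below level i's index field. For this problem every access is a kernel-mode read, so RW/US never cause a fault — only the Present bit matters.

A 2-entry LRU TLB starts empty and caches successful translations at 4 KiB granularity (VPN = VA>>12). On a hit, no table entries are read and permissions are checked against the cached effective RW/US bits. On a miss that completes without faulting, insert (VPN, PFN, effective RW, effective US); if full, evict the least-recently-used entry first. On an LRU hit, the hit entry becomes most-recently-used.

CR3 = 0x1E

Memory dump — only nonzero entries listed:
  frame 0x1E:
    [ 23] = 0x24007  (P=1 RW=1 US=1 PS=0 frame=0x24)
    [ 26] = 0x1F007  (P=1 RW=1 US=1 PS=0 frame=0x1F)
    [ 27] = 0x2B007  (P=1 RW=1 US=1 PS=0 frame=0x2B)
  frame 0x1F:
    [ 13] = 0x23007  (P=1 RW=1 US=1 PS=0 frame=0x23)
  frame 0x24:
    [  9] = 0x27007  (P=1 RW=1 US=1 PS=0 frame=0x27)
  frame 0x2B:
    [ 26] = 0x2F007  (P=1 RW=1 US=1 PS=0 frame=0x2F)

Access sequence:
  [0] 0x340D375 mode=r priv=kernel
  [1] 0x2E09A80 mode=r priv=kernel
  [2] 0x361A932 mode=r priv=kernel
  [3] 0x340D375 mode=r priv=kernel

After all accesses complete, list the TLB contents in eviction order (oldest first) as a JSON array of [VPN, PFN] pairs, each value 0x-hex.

Per-access translation:
#0 VA=0x340D375 (r,kernel):
  [0] read 0x1E idx=26: raw=0x1F007 flags P=1 W=1 U=1 S=0
  [1] read 0x1F idx=13: raw=0x23007 flags P=1 W=1 U=1 S=0
  ✓ 0x23375  — 2 lookups
#1 VA=0x2E09A80 (r,kernel):
  [0] read 0x1E idx=23: raw=0x24007 flags P=1 W=1 U=1 S=0
  [1] read 0x24 idx=9: raw=0x27007 flags P=1 W=1 U=1 S=0
  ✓ 0x27A80  — 2 lookups
#2 VA=0x361A932 (r,kernel):
  [0] read 0x1E idx=27: raw=0x2B007 flags P=1 W=1 U=1 S=0
  [1] read 0x2B idx=26: raw=0x2F007 flags P=1 W=1 U=1 S=0
  ✓ 0x2F932  — 2 lookups
#3 VA=0x340D375 (r,kernel):
  [0] read 0x1E idx=26: raw=0x1F007 flags P=1 W=1 U=1 S=0
  [1] read 0x1F idx=13: raw=0x23007 flags P=1 W=1 U=1 S=0
  ✓ 0x23375  — 2 lookups

TLB: [["0x361A", "0x2F"], ["0x340D", "0x23"]]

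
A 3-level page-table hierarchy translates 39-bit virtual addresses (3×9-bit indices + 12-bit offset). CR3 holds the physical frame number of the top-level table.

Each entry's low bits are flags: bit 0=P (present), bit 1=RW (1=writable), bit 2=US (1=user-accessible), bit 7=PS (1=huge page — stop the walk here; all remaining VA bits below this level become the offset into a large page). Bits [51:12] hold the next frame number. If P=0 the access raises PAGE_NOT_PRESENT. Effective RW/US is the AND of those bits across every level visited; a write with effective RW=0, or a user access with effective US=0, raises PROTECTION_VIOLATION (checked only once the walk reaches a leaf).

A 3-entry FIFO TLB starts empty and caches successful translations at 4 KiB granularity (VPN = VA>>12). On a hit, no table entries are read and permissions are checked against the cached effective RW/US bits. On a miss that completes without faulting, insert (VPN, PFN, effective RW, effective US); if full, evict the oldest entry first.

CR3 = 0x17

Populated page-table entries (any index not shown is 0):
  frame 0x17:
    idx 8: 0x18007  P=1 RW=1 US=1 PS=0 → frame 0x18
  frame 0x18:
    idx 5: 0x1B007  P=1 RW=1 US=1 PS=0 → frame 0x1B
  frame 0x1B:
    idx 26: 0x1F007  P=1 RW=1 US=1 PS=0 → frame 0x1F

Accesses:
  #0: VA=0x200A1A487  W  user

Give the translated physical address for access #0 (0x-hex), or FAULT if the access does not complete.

Per-access translation:
#0 VA=0x200A1A487 (w,user):
  L0 @0x17[8] → 0x18007  P=1,RW=1,US=1,PS=0
  L1 @0x18[5] → 0x1B007  P=1,RW=1,US=1,PS=0
  L2 @0x1B[26] → 0x1F007  P=1,RW=1,US=1,PS=0
  → PA=0x1F487  (3 entries read)

Access #0 PA: 0x1F487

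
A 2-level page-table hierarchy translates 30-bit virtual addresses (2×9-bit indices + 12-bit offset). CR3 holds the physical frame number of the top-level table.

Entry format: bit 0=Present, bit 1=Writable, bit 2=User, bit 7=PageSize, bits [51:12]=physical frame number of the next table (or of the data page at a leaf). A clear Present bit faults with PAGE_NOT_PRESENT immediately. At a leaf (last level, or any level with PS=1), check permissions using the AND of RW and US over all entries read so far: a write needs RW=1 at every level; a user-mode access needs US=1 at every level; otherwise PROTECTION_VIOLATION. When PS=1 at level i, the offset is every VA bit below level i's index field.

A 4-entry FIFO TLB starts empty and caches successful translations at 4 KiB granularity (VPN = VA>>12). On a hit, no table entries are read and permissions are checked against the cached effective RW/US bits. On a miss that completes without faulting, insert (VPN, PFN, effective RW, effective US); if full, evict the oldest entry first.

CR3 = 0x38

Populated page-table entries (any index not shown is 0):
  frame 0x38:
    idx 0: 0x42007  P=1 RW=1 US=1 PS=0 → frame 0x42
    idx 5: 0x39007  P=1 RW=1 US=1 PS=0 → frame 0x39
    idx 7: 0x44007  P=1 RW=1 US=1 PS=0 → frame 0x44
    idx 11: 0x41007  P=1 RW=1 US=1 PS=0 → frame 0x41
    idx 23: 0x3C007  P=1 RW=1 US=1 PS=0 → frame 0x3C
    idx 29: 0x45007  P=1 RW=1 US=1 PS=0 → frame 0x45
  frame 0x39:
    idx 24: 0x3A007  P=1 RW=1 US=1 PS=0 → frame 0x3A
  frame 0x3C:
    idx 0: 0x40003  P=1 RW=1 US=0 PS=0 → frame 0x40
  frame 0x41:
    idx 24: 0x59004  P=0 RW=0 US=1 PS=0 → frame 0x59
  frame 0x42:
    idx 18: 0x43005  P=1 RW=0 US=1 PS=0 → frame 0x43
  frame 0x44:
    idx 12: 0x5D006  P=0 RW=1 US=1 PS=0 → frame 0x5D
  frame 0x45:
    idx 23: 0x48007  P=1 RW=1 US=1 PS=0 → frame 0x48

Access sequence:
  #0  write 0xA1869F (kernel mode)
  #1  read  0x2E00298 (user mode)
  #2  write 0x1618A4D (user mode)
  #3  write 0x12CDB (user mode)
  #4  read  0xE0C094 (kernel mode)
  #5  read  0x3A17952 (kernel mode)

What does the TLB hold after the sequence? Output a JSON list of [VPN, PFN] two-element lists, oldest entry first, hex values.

Walk each access:
#0 VA=0xA1869F (w,kernel):
  L0: frame=0x38 idx=5 entry=0x39007 [P=1 RW=1 US=1 PS=0]
  L1: frame=0x39 idx=24 entry=0x3A007 [P=1 RW=1 US=1 PS=0]
  → PA=0x3A69F  (2 entries read)
#1 VA=0x2E00298 (r,user):
  L0: frame=0x38 idx=23 entry=0x3C007 [P=1 RW=1 US=1 PS=0]
  L1: frame=0x3C idx=0 entry=0x40003 [P=1 RW=1 US=0 PS=0]
  ⇒ fault: PROTECTION_VIOLATION  — 2 lookups
#2 VA=0x1618A4D (w,user):
  L0: frame=0x38 idx=11 entry=0x41007 [P=1 RW=1 US=1 PS=0]
  L1: frame=0x41 idx=24 entry=0x59004 [P=0 RW=0 US=1 PS=0]
  ⇒ fault: PAGE_NOT_PRESENT  — 2 lookups
#3 VA=0x12CDB (w,user):
  L0: frame=0x38 idx=0 entry=0x42007 [P=1 RW=1 US=1 PS=0]
  L1: frame=0x42 idx=18 entry=0x43005 [P=1 RW=0 US=1 PS=0]
  ⇒ fault: PROTECTION_VIOLATION  — 2 lookups
#4 VA=0xE0C094 (r,kernel):
  L0: frame=0x38 idx=7 entry=0x44007 [P=1 RW=1 US=1 PS=0]
  L1: frame=0x44 idx=12 entry=0x5D006 [P=0 RW=1 US=1 PS=0]
  ⇒ fault: PAGE_NOT_PRESENT  — 2 lookups
#5 VA=0x3A17952 (r,kernel):
  L0: frame=0x38 idx=29 entry=0x45007 [P=1 RW=1 US=1 PS=0]
  L1: frame=0x45 idx=23 entry=0x48007 [P=1 RW=1 US=1 PS=0]
  → PA=0x48952  (2 entries read)

TLB: [["0xA18", "0x3A"], ["0x3A17", "0x48"]]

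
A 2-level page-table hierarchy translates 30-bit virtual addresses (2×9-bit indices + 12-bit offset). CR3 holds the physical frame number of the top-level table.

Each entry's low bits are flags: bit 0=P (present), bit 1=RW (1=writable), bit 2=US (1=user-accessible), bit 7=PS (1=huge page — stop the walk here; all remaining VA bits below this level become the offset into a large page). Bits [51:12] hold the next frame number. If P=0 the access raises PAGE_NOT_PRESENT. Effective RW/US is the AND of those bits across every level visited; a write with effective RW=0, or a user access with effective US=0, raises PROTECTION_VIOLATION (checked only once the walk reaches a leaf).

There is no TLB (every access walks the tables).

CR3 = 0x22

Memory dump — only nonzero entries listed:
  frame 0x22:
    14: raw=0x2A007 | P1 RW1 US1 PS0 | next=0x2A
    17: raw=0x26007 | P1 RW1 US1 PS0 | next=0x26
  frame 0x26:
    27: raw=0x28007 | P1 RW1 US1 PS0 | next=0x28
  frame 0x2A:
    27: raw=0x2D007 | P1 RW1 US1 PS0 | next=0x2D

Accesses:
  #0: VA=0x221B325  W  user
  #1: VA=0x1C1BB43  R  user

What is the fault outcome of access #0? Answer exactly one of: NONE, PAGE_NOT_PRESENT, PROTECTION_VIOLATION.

Per-access translation:
#0 VA=0x221B325 (w,user):
  L0: frame=0x22 idx=17 entry=0x26007 [P=1 RW=1 US=1 PS=0]
  L1: frame=0x26 idx=27 entry=0x28007 [P=1 RW=1 US=1 PS=0]
  ✓ 0x28325  — 2 lookups
#1 VA=0x1C1BB43 (r,user):
  L0: frame=0x22 idx=14 entry=0x2A007 [P=1 RW=1 US=1 PS=0]
  L1: frame=0x2A idx=27 entry=0x2D007 [P=1 RW=1 US=1 PS=0]
  ✓ 0x2DB43  — 2 lookups

Access #0 fault: NONE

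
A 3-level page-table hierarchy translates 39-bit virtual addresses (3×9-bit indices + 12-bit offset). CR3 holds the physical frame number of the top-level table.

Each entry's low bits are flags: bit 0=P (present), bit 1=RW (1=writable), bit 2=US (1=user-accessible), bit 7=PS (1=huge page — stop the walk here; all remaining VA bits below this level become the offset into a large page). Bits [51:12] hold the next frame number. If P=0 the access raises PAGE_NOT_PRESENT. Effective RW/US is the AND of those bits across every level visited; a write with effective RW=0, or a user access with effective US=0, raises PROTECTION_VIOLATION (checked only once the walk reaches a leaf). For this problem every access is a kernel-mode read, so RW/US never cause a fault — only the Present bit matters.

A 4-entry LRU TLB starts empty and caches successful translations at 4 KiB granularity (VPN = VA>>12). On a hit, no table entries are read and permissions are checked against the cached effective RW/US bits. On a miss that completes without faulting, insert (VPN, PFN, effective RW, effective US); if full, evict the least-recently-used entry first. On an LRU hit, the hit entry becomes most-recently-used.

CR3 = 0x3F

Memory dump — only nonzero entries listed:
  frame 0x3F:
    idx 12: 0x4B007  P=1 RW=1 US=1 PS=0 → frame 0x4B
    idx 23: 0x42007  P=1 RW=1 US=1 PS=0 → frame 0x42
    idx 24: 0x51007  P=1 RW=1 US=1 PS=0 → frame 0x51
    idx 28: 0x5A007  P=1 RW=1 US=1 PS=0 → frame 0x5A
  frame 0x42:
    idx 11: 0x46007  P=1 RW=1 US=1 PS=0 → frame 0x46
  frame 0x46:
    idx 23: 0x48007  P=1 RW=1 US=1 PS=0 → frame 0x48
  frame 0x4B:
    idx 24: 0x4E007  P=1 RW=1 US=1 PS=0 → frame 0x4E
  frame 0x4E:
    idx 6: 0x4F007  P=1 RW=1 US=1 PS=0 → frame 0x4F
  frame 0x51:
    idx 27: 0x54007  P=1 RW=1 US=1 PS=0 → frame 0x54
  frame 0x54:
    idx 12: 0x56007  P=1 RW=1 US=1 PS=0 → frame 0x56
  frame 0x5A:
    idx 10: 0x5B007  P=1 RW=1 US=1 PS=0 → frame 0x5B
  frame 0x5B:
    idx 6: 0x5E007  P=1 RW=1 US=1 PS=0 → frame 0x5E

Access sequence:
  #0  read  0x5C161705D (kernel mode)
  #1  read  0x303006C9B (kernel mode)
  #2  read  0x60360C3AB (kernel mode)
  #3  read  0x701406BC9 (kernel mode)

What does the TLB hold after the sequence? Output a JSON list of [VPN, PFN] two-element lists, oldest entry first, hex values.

Per-access translation:
#0 VA=0x5C161705D (r,kernel):
  L0 @0x3F[23] → 0x42007  P=1,RW=1,US=1,PS=0
  L1 @0x42[11] → 0x46007  P=1,RW=1,US=1,PS=0
  L2 @0x46[23] → 0x48007  P=1,RW=1,US=1,PS=0
  ✓ 0x4805D  — 3 lookups
#1 VA=0x303006C9B (r,kernel):
  L0 @0x3F[12] → 0x4B007  P=1,RW=1,US=1,PS=0
  L1 @0x4B[24] → 0x4E007  P=1,RW=1,US=1,PS=0
  L2 @0x4E[6] → 0x4F007  P=1,RW=1,US=1,PS=0
  ✓ 0x4FC9B  — 3 lookups
#2 VA=0x60360C3AB (r,kernel):
  L0 @0x3F[24] → 0x51007  P=1,RW=1,US=1,PS=0
  L1 @0x51[27] → 0x54007  P=1,RW=1,US=1,PS=0
  L2 @0x54[12] → 0x56007  P=1,RW=1,US=1,PS=0
  ✓ 0x563AB  — 3 lookups
#3 VA=0x701406BC9 (r,kernel):
  L0 @0x3F[28] → 0x5A007  P=1,RW=1,US=1,PS=0
  L1 @0x5A[10] → 0x5B007  P=1,RW=1,US=1,PS=0
  L2 @0x5B[6] → 0x5E007  P=1,RW=1,US=1,PS=0
  ✓ 0x5EBC9  — 3 lookups

TLB: [["0x5C1617", "0x48"], ["0x303006", "0x4F"], ["0x60360C", "0x56"], ["0x701406", "0x5E"]]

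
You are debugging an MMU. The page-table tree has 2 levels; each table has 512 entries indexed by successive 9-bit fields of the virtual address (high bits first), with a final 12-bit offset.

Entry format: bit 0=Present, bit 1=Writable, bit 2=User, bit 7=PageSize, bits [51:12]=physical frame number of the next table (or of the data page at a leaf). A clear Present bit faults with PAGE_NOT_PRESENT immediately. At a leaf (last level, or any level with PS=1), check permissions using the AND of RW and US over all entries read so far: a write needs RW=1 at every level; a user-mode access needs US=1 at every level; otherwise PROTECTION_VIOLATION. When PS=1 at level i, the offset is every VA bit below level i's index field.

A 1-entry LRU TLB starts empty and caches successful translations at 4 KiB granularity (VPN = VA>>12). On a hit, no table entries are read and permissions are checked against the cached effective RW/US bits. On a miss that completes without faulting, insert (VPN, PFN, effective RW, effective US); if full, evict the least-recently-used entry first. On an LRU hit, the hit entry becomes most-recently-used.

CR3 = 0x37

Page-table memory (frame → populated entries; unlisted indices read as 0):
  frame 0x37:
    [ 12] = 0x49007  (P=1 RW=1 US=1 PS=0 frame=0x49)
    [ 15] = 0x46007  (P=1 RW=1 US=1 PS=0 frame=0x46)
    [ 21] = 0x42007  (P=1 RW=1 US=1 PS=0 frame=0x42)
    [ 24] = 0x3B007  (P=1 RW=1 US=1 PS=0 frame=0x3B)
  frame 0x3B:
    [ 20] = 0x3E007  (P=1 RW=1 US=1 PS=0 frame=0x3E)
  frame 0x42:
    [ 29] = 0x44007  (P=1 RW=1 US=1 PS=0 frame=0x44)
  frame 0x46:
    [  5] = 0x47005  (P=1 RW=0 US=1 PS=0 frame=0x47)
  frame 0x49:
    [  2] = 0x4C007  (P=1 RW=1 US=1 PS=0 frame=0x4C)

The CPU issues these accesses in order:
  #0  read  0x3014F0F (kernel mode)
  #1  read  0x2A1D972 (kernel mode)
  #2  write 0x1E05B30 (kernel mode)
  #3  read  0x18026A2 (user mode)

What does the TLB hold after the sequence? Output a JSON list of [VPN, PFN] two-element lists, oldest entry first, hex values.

Walk each access:
#0 VA=0x3014F0F (r,kernel):
  L0: frame=0x37 idx=24 entry=0x3B007 [P=1 RW=1 US=1 PS=0]
  L1: frame=0x3B idx=20 entry=0x3E007 [P=1 RW=1 US=1 PS=0]
  ✓ 0x3EF0F  — 2 lookups
#1 VA=0x2A1D972 (r,kernel):
  L0: frame=0x37 idx=21 entry=0x42007 [P=1 RW=1 US=1 PS=0]
  L1: frame=0x42 idx=29 entry=0x44007 [P=1 RW=1 US=1 PS=0]
  ✓ 0x44972  — 2 lookups
#2 VA=0x1E05B30 (w,kernel):
  L0: frame=0x37 idx=15 entry=0x46007 [P=1 RW=1 US=1 PS=0]
  L1: frame=0x46 idx=5 entry=0x47005 [P=1 RW=0 US=1 PS=0]
  → PROTECTION_VIOLATION  (2 entries read)
#3 VA=0x18026A2 (r,user):
  L0: frame=0x37 idx=12 entry=0x49007 [P=1 RW=1 US=1 PS=0]
  L1: frame=0x49 idx=2 entry=0x4C007 [P=1 RW=1 US=1 PS=0]
  ✓ 0x4C6A2  — 2 lookups

TLB: [["0x1802", "0x4C"]]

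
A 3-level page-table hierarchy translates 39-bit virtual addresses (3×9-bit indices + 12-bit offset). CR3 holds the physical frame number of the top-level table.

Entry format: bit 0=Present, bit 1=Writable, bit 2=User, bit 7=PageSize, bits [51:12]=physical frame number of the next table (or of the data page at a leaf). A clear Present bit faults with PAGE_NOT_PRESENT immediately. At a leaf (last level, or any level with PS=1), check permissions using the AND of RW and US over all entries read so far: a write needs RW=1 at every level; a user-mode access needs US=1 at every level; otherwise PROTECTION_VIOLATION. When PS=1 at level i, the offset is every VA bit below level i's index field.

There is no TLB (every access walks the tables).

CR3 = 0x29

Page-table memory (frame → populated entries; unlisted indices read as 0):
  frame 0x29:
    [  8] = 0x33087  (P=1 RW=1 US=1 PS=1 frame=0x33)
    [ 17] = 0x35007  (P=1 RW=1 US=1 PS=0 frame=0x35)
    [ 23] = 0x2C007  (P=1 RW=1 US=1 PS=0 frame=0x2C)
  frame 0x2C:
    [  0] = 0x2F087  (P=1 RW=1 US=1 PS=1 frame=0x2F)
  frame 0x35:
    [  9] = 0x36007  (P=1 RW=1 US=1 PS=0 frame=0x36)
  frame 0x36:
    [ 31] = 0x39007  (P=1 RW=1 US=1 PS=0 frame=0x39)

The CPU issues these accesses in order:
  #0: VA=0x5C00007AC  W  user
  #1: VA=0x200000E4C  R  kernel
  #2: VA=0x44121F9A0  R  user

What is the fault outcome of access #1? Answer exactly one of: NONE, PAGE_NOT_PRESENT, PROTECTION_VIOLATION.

Walk each access:
#0 VA=0x5C00007AC (w,user):
  L0: frame=0x29 idx=23 entry=0x2C007 [P=1 RW=1 US=1 PS=0]
  L1: frame=0x2C idx=0 entry=0x2F087 [P=1 RW=1 US=1 PS=1]
  → PA=0x2F7AC (huge @L1)  (2 entries read)
#1 VA=0x200000E4C (r,kernel):
  L0: frame=0x29 idx=8 entry=0x33087 [P=1 RW=1 US=1 PS=1]
  → PA=0x33E4C (huge @L0)  (1 entries read)
#2 VA=0x44121F9A0 (r,user):
  L0: frame=0x29 idx=17 entry=0x35007 [P=1 RW=1 US=1 PS=0]
  L1: frame=0x35 idx=9 entry=0x36007 [P=1 RW=1 US=1 PS=0]
  L2: frame=0x36 idx=31 entry=0x39007 [P=1 RW=1 US=1 PS=0]
  → PA=0x399A0  (3 entries read)

Access #1 fault: NONE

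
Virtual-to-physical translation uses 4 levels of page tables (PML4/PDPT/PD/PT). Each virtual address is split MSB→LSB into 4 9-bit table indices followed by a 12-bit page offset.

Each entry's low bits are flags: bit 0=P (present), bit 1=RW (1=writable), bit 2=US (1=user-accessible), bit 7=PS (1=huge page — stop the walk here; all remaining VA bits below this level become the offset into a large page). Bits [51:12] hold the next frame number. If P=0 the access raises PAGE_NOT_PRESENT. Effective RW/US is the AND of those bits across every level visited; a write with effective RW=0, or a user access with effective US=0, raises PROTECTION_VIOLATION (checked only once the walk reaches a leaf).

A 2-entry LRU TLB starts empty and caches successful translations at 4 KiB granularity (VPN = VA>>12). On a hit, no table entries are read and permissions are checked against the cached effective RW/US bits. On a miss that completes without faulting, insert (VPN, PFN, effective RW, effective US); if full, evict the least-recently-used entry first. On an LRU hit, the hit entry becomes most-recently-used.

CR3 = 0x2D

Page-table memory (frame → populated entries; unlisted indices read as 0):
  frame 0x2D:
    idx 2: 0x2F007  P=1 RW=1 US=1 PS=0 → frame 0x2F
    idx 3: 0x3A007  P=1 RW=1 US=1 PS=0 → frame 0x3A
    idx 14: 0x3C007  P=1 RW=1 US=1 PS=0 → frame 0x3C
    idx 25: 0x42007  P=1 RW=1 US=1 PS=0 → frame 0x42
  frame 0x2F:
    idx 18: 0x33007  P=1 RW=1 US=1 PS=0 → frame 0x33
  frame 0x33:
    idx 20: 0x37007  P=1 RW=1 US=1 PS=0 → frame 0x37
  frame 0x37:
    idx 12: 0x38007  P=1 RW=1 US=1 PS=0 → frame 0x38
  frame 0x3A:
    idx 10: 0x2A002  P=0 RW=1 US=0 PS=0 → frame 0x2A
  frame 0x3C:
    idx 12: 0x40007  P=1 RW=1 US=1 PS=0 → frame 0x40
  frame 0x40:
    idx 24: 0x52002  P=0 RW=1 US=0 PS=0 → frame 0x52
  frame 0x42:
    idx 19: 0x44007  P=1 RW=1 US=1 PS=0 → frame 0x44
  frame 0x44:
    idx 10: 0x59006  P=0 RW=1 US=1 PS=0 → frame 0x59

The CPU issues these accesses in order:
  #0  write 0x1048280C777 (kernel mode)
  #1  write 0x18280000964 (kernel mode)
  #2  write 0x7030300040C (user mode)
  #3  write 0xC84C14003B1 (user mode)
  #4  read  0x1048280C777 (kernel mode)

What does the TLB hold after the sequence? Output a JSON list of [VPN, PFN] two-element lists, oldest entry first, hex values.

Walk each access:
#0 VA=0x1048280C777 (w,kernel):
  lvl0: tbl 0x2D, slot 2 ⇒ 0x2F007 (P1/RW1/US1/PS0)
  lvl1: tbl 0x2F, slot 18 ⇒ 0x33007 (P1/RW1/US1/PS0)
  lvl2: tbl 0x33, slot 20 ⇒ 0x37007 (P1/RW1/US1/PS0)
  lvl3: tbl 0x37, slot 12 ⇒ 0x38007 (P1/RW1/US1/PS0)
  ✓ 0x38777  — 4 lookups
#1 VA=0x18280000964 (w,kernel):
  lvl0: tbl 0x2D, slot 3 ⇒ 0x3A007 (P1/RW1/US1/PS0)
  lvl1: tbl 0x3A, slot 10 ⇒ 0x2A002 (P0/RW1/US0/PS0)
  ⇒ fault: PAGE_NOT_PRESENT  — 2 lookups
#2 VA=0x7030300040C (w,user):
  lvl0: tbl 0x2D, slot 14 ⇒ 0x3C007 (P1/RW1/US1/PS0)
  lvl1: tbl 0x3C, slot 12 ⇒ 0x40007 (P1/RW1/US1/PS0)
  lvl2: tbl 0x40, slot 24 ⇒ 0x52002 (P0/RW1/US0/PS0)
  ⇒ fault: PAGE_NOT_PRESENT  — 3 lookups
#3 VA=0xC84C14003B1 (w,user):
  lvl0: tbl 0x2D, slot 25 ⇒ 0x42007 (P1/RW1/US1/PS0)
  lvl1: tbl 0x42, slot 19 ⇒ 0x44007 (P1/RW1/US1/PS0)
  lvl2: tbl 0x44, slot 10 ⇒ 0x59006 (P0/RW1/US1/PS0)
  ⇒ fault: PAGE_NOT_PRESENT  — 3 lookups
#4 VA=0x1048280C777 (r,kernel):
  TLB hit vpn=0x1048280C → PA=0x38777

TLB: [["0x1048280C", "0x38"]]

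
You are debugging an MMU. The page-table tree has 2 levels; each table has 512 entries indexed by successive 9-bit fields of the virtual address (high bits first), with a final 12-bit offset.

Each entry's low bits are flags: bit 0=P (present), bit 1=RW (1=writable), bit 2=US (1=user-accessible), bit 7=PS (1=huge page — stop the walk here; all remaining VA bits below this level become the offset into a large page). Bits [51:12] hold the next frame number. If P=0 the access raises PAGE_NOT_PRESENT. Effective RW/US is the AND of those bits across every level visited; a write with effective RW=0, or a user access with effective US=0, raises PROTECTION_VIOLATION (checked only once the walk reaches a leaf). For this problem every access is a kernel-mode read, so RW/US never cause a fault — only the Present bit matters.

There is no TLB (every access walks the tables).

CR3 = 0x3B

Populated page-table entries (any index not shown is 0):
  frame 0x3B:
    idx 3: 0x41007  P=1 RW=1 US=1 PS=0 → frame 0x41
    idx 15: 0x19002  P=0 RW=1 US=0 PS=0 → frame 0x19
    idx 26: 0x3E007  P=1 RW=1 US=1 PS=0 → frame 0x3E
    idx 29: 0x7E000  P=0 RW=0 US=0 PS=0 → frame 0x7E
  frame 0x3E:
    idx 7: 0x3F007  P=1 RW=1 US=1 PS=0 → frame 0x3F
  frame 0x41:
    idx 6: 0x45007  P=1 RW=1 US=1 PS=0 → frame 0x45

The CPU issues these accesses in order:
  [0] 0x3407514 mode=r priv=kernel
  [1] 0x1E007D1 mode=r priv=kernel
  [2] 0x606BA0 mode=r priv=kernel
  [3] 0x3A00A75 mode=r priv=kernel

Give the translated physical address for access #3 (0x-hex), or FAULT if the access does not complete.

Walk each access:
#0 VA=0x3407514 (r,kernel):
  [0] read 0x3B idx=26: raw=0x3E007 flags P=1 W=1 U=1 S=0
  [1] read 0x3E idx=7: raw=0x3F007 flags P=1 W=1 U=1 S=0
  ✓ 0x3F514  — 2 lookups
#1 VA=0x1E007D1 (r,kernel):
  [0] read 0x3B idx=15: raw=0x19002 flags P=0 W=1 U=0 S=0
  → PAGE_NOT_PRESENT  (1 entries read)
#2 VA=0x606BA0 (r,kernel):
  [0] read 0x3B idx=3: raw=0x41007 flags P=1 W=1 U=1 S=0
  [1] read 0x41 idx=6: raw=0x45007 flags P=1 W=1 U=1 S=0
  ✓ 0x45BA0  — 2 lookups
#3 VA=0x3A00A75 (r,kernel):
  [0] read 0x3B idx=29: raw=0x7E000 flags P=0 W=0 U=0 S=0
  → PAGE_NOT_PRESENT  (1 entries read)

Access #3 PA: FAULT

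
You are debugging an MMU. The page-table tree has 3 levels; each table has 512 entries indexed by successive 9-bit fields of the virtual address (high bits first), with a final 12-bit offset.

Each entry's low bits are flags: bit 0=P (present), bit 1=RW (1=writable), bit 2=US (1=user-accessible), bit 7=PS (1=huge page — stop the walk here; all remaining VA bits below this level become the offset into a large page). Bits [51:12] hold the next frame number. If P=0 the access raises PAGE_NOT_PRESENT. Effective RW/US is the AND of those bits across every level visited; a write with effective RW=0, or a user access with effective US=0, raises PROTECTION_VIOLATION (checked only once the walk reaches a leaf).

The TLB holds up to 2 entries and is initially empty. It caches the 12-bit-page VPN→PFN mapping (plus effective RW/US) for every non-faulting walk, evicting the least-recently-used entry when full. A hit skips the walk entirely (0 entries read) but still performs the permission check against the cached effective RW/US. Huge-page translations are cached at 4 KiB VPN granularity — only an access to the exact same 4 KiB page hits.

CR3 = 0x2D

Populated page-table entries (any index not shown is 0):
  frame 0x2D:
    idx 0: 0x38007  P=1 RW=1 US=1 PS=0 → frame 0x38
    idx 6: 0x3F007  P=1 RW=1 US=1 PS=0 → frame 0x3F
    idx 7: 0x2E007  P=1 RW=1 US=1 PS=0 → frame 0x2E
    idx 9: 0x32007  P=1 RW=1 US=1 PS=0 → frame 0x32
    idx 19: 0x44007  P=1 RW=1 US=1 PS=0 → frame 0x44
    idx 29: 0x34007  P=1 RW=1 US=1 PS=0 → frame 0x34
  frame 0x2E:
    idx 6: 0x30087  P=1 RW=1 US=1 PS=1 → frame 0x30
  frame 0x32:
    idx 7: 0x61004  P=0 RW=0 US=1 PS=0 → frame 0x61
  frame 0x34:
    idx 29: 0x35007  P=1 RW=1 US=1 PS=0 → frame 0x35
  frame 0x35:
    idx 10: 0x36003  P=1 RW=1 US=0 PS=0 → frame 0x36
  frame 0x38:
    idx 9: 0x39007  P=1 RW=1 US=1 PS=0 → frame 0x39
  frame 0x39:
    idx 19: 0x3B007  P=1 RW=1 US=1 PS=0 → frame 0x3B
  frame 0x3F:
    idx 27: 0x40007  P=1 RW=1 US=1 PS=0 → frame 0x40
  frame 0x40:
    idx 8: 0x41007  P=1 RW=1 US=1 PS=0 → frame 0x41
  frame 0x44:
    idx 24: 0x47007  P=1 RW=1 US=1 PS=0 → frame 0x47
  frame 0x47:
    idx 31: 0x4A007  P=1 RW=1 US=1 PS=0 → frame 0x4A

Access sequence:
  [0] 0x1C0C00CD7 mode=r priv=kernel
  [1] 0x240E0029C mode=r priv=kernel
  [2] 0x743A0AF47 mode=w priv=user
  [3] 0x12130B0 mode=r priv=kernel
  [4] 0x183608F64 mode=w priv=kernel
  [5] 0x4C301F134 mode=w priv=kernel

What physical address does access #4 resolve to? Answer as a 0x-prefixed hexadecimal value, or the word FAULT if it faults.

Trace:
#0 VA=0x1C0C00CD7 (r,kernel):
  L0: frame=0x2D idx=7 entry=0x2E007 [P=1 RW=1 US=1 PS=0]
  L1: frame=0x2E idx=6 entry=0x30087 [P=1 RW=1 US=1 PS=1]
  ⇒ phys 0x30CD7 (huge @L1)  [2 reads]
#1 VA=0x240E0029C (r,kernel):
  L0: frame=0x2D idx=9 entry=0x32007 [P=1 RW=1 US=1 PS=0]
  L1: frame=0x32 idx=7 entry=0x61004 [P=0 RW=0 US=1 PS=0]
  → PAGE_NOT_PRESENT  (2 entries read)
#2 VA=0x743A0AF47 (w,user):
  L0: frame=0x2D idx=29 entry=0x34007 [P=1 RW=1 US=1 PS=0]
  L1: frame=0x34 idx=29 entry=0x35007 [P=1 RW=1 US=1 PS=0]
  L2: frame=0x35 idx=10 entry=0x36003 [P=1 RW=1 US=0 PS=0]
  → PROTECTION_VIOLATION  (3 entries read)
#3 VA=0x12130B0 (r,kernel):
  L0: frame=0x2D idx=0 entry=0x38007 [P=1 RW=1 US=1 PS=0]
  L1: frame=0x38 idx=9 entry=0x39007 [P=1 RW=1 US=1 PS=0]
  L2: frame=0x39 idx=19 entry=0x3B007 [P=1 RW=1 US=1 PS=0]
  ⇒ phys 0x3B0B0  [3 reads]
#4 VA=0x183608F64 (w,kernel):
  L0: frame=0x2D idx=6 entry=0x3F007 [P=1 RW=1 US=1 PS=0]
  L1: frame=0x3F idx=27 entry=0x40007 [P=1 RW=1 US=1 PS=0]
  L2: frame=0x40 idx=8 entry=0x41007 [P=1 RW=1 US=1 PS=0]
  ⇒ phys 0x41F64  [3 reads]
#5 VA=0x4C301F134 (w,kernel):
  L0: frame=0x2D idx=19 entry=0x44007 [P=1 RW=1 US=1 PS=0]
  L1: frame=0x44 idx=24 entry=0x47007 [P=1 RW=1 US=1 PS=0]
  L2: frame=0x47 idx=31 entry=0x4A007 [P=1 RW=1 US=1 PS=0]
  ⇒ phys 0x4A134  [3 reads]

Access #4 PA: 0x41F64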